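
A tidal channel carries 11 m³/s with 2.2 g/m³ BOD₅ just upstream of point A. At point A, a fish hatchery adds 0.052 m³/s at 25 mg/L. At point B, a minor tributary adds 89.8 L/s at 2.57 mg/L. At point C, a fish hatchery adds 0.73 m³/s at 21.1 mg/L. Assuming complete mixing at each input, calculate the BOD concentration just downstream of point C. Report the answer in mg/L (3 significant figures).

3.46 mg/L

After input A: C = (11·2.2 + 0.052·25) / 11.05 = 2.307 mg/L.
89.8 L/s = 0.0898 m³/s.
After input B: C = (11.05·2.307 + 0.0898·2.57) / 11.14 = 2.309 mg/L.
After input C: C = (11.14·2.309 + 0.73·21.1) / 11.87 = 3.465 mg/L.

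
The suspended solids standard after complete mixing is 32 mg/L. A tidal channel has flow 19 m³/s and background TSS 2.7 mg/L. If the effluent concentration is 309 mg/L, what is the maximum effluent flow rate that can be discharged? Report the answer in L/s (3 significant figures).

Mass balance at complete mixing: C_std·(Q_w + Q_r) = Q_w·C_e + Q_r·C_b.
Rearranging, Q_w = Q_r·(C_std − C_b)/(C_e − C_std) = 19·(32 − 2.7) / (309 − 32) = 2.01 m³/s.
= 2010 L/s.

2010 L/s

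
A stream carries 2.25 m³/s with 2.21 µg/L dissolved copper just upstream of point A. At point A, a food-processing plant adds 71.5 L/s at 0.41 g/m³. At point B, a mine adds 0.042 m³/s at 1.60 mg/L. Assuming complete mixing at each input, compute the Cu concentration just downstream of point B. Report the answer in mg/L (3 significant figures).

0.0429 mg/L

2.21 µg/L = 0.00221 mg/L.
71.5 L/s = 0.0715 m³/s.
After input A: C = (2.25·0.00221 + 0.0715·0.41) / 2.321 = 0.01477 mg/L.
After input B: C = (2.321·0.01477 + 0.042·1.6) / 2.363 = 0.04294 mg/L.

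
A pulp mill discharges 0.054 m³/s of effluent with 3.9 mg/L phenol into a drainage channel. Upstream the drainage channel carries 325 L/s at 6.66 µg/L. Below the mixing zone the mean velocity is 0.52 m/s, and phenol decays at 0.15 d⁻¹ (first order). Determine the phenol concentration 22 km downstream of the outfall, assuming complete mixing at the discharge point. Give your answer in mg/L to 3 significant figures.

0.522 mg/L

325 L/s = 0.325 m³/s.
6.66 µg/L = 0.00666 mg/L.
After complete mixing, C₀ = (0.054·3.9 + 0.325·0.00666) / 0.379 = 0.5614 mg/L.
Travel time t = 2.2e+04 m / 0.52 m/s = 4.231e+04 s = 0.4897 d.
C = 0.5614·exp(−0.15·0.4897) = 0.5614·0.9292 = 0.5216 mg/L.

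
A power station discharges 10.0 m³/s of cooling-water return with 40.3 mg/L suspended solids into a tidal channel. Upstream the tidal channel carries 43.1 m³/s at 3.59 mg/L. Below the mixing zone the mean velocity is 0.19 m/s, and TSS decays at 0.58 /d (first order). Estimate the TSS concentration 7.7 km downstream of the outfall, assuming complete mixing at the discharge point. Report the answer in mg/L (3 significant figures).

8.00 mg/L

After complete mixing, C₀ = (10·40.3 + 43.1·3.59) / 53.1 = 10.5 mg/L.
Travel time t = 7700 m / 0.19 m/s = 4.053e+04 s = 0.4691 d.
C = 10.5·exp(−0.58·0.4691) = 10.5·0.7618 = 8.002 mg/L.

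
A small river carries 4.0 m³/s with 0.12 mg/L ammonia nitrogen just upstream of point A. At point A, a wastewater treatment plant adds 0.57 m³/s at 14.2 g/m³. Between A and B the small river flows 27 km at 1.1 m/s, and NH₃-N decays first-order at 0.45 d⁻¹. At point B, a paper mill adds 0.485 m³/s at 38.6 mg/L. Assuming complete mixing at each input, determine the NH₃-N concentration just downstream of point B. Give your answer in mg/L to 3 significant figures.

5.20 mg/L

After input A: C = (4·0.12 + 0.57·14.2) / 4.57 = 1.876 mg/L.
Over the 27 km reach to input B (t = 2.455e+04 s = 0.2841 d), decay gives C = 1.876·exp(−0.45·0.2841) = 1.651 mg/L.
After input B: C = (4.57·1.651 + 0.485·38.6) / 5.055 = 5.196 mg/L.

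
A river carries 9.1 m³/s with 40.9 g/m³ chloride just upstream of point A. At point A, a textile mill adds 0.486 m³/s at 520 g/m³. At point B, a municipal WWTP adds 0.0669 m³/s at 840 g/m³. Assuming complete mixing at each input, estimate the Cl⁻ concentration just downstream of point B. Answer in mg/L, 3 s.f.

After input A: C = (9.1·40.9 + 0.486·520) / 9.586 = 65.19 mg/L.
After input B: C = (9.586·65.19 + 0.0669·840) / 9.653 = 70.56 mg/L.

70.6 mg/L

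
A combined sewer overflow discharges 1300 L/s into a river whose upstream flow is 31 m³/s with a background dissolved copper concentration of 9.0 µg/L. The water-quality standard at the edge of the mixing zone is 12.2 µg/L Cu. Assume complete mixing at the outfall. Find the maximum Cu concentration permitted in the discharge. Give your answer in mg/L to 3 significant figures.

0.0885 mg/L

1300 L/s = 1.3 m³/s.
9.0 µg/L = 0.009 mg/L.
12.2 µg/L = 0.0122 mg/L.
Mass balance: 0.0122·32.3 = 1.3·Cₑ + 31·0.009.
Cₑ = (0.3941 − 0.279) / 1.3 = 0.08851 mg/L.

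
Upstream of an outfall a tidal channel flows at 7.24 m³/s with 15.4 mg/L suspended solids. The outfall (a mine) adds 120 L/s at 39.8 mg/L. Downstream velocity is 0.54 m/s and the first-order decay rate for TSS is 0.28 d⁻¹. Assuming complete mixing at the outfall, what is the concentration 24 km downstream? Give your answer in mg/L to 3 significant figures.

13.7 mg/L

120 L/s = 0.12 m³/s.
After complete mixing, C₀ = (0.12·39.8 + 7.24·15.4) / 7.36 = 15.8 mg/L.
Travel time t = 2.4e+04 m / 0.54 m/s = 4.444e+04 s = 0.5144 d.
C = 15.8·exp(−0.28·0.5144) = 15.8·0.8659 = 13.68 mg/L.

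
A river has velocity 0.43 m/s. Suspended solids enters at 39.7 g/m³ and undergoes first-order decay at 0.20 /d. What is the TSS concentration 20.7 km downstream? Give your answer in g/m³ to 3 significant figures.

Travel time t = 20.7 km / 0.43 m/s = 2.07e+04/0.43 = 4.814e+04 s = 0.5572 d.
First-order decay: C = 39.7·exp(−0.20·0.5572) = 39.7·0.8946 = 35.51 g/m³.

35.5 g/m³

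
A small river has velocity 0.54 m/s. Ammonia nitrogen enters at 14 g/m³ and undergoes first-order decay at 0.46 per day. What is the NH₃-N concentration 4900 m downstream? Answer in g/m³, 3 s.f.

13.3 g/m³

Travel time t = 4900 m / 0.54 m/s = 4900/0.54 = 9074 s = 0.105 d.
First-order decay: C = 14·exp(−0.46·0.105) = 14·0.9528 = 13.34 g/m³.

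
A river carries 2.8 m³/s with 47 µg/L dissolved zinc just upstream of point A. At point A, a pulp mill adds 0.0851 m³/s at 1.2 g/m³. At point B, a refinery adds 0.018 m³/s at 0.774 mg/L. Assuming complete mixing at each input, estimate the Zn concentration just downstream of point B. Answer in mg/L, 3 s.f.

0.0853 mg/L

47 µg/L = 0.047 mg/L.
After input A: C = (2.8·0.047 + 0.0851·1.2) / 2.885 = 0.08101 mg/L.
After input B: C = (2.885·0.08101 + 0.018·0.774) / 2.903 = 0.08531 mg/L.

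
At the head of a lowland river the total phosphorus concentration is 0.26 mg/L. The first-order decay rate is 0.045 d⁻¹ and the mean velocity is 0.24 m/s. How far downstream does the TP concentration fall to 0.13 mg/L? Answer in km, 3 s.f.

319 km

From C = C₀·e^(−kt), t = ln(C₀/C)/k = ln(0.26/0.13)/0.045 = 0.6931/0.045 = 15.4 d.
Distance = v·t = 0.24 m/s × 1.331e+06 s = 3.194e+05 m = 319.4 km.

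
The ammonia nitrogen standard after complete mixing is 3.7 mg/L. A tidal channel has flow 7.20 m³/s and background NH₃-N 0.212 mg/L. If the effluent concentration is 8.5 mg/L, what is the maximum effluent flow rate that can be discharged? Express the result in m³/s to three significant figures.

5.23 m³/s

Mass balance at complete mixing: C_std·(Q_w + Q_r) = Q_w·C_e + Q_r·C_b.
Rearranging, Q_w = Q_r·(C_std − C_b)/(C_e − C_std) = 7.20·(3.7 − 0.212) / (8.5 − 3.7) = 5.232 m³/s.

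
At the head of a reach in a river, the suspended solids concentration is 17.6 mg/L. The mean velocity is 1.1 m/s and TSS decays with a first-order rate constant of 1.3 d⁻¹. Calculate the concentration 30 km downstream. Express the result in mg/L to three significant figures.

11.7 mg/L

Travel time t = 30 km / 1.1 m/s = 3e+04/1.1 = 2.727e+04 s = 0.3157 d.
First-order decay: C = 17.6·exp(−1.3·0.3157) = 17.6·0.6634 = 11.68 mg/L.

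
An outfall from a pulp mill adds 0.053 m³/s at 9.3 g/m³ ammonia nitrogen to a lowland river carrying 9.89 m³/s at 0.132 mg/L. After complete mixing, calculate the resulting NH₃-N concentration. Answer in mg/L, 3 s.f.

0.181 mg/L

Flow-weighted mixing gives C = (0.053·9.3 + 9.89·0.132) / (0.053 + 9.89) = 1.798/9.943 = 0.1809 mg/L.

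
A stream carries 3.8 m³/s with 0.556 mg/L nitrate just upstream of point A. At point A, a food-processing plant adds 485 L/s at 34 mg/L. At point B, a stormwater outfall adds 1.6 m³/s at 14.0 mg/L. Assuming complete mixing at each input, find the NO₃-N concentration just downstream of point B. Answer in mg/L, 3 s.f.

6.97 mg/L

485 L/s = 0.485 m³/s.
After input A: C = (3.8·0.556 + 0.485·34) / 4.285 = 4.341 mg/L.
After input B: C = (4.285·4.341 + 1.6·14) / 5.885 = 6.967 mg/L.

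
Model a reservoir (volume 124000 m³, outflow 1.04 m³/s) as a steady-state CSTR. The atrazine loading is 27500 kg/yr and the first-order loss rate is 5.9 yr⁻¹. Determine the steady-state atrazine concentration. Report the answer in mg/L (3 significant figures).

Outflow Q = 1.04 m³/s × 3.156e+07 s/yr = 3.282e+07 m³/yr.
Steady-state CSTR mass balance: W = Q·C + k·V·C, so C = W/(Q + kV).
Q + kV = 3.282e+07 + 5.9·124000 = 3.355e+07 m³/yr.
C = 27500/3.355e+07 = 0.0008196 kg/m³ = 0.8196 mg/L.

0.820 mg/L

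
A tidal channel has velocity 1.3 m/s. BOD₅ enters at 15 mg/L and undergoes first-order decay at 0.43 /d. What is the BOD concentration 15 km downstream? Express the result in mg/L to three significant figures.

Travel time t = 15 km / 1.3 m/s = 1.5e+04/1.3 = 1.154e+04 s = 0.1335 d.
First-order decay: C = 15·exp(−0.43·0.1335) = 15·0.9442 = 14.16 mg/L.

14.2 mg/L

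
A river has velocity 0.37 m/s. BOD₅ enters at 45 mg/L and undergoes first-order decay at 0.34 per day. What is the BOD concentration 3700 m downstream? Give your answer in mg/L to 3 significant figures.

Travel time t = 3700 m / 0.37 m/s = 3700/0.37 = 1e+04 s = 0.1157 d.
First-order decay: C = 45·exp(−0.34·0.1157) = 45·0.9614 = 43.26 mg/L.

43.3 mg/L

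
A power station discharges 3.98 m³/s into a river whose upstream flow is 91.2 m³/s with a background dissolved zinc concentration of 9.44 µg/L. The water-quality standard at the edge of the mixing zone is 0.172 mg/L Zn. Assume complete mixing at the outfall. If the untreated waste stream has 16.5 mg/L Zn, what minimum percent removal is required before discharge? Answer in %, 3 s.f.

76.4 %

9.44 µg/L = 0.00944 mg/L.
Mass balance: 0.172·95.18 = 3.98·Cₑ + 91.2·0.00944.
Cₑ = (16.37 − 0.8609) / 3.98 = 3.897 mg/L.
Required removal = 1 − 3.897/16.5 = 76.38 %.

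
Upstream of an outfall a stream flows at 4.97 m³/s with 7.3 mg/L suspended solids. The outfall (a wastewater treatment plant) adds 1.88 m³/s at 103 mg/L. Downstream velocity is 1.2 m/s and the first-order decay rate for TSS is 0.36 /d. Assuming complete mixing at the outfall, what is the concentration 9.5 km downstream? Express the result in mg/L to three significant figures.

32.5 mg/L

After complete mixing, C₀ = (1.88·103 + 4.97·7.3) / 6.85 = 33.57 mg/L.
Travel time t = 9500 m / 1.2 m/s = 7917 s = 0.09163 d.
C = 33.57·exp(−0.36·0.09163) = 33.57·0.9676 = 32.48 mg/L.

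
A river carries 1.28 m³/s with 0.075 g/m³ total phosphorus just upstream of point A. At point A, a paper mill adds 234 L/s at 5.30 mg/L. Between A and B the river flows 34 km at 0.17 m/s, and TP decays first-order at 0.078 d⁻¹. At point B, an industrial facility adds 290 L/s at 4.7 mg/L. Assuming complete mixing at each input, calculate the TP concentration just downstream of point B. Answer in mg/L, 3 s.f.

1.37 mg/L

234 L/s = 0.234 m³/s.
After input A: C = (1.28·0.075 + 0.234·5.3) / 1.514 = 0.8826 mg/L.
Over the 34 km reach to input B (t = 2e+05 s = 2.315 d), decay gives C = 0.8826·exp(−0.078·2.315) = 0.7368 mg/L.
290 L/s = 0.29 m³/s.
After input B: C = (1.514·0.7368 + 0.29·4.7) / 1.804 = 1.374 mg/L.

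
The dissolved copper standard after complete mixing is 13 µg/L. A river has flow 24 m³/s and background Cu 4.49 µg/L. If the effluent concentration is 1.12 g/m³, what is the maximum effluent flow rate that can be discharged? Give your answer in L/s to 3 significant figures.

4.49 µg/L = 0.00449 mg/L.
13 µg/L = 0.013 mg/L.
Mass balance at complete mixing: C_std·(Q_w + Q_r) = Q_w·C_e + Q_r·C_b.
Rearranging, Q_w = Q_r·(C_std − C_b)/(C_e − C_std) = 24·(0.013 − 0.00449) / (1.12 − 0.013) = 0.1845 m³/s.
= 184.5 L/s.

184 L/s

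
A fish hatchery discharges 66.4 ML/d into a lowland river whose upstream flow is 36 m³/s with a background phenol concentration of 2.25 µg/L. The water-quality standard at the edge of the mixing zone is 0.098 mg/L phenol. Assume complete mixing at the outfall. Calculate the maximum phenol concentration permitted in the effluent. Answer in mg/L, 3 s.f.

4.58 mg/L

66.4 ML/d = 0.7685 m³/s.
2.25 µg/L = 0.00225 mg/L.
Mass balance: 0.098·36.77 = 0.7685·Cₑ + 36·0.00225.
Cₑ = (3.603 − 0.081) / 0.7685 = 4.583 mg/L.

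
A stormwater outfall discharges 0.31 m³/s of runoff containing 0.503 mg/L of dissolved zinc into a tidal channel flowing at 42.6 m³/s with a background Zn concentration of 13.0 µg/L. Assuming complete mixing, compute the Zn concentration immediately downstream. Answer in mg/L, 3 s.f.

0.0165 mg/L

13.0 µg/L = 0.013 mg/L.
Conservation of mass across the mixing zone: C = (0.31·0.503 + 42.6·0.013) / (0.31 + 42.6) = 0.7097/42.91 = 0.01654 mg/L.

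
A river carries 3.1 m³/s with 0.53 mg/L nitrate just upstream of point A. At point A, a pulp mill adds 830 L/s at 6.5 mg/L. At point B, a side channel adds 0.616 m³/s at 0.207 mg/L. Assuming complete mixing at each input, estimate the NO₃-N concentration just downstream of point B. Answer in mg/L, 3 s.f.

830 L/s = 0.83 m³/s.
After input A: C = (3.1·0.53 + 0.83·6.5) / 3.93 = 1.791 mg/L.
After input B: C = (3.93·1.791 + 0.616·0.207) / 4.546 = 1.576 mg/L.

1.58 mg/L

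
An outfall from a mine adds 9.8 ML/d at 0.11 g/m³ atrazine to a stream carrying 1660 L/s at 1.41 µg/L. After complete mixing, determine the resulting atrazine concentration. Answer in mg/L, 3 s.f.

9.8 ML/d = 0.1134 m³/s.
1660 L/s = 1.66 m³/s.
1.41 µg/L = 0.00141 mg/L.
Conservation of mass across the mixing zone: C = (0.1134·0.11 + 1.66·0.00141) / (0.1134 + 1.66) = 0.01482/1.773 = 0.008355 mg/L.

0.00836 mg/L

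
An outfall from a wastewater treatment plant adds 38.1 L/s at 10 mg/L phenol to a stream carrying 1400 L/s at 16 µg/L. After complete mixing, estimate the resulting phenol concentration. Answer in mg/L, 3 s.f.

0.281 mg/L

38.1 L/s = 0.0381 m³/s.
1400 L/s = 1.4 m³/s.
16 µg/L = 0.016 mg/L.
Conservation of mass across the mixing zone: C = (0.0381·10 + 1.4·0.016) / (0.0381 + 1.4) = 0.4034/1.438 = 0.2805 mg/L.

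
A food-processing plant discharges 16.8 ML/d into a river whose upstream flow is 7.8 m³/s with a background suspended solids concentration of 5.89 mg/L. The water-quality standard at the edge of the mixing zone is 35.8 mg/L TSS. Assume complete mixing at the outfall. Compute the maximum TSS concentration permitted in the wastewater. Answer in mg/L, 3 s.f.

16.8 ML/d = 0.1944 m³/s.
Mass balance: 35.8·7.994 = 0.1944·Cₑ + 7.8·5.89.
Cₑ = (286.2 − 45.94) / 0.1944 = 1236 mg/L.

1240 mg/L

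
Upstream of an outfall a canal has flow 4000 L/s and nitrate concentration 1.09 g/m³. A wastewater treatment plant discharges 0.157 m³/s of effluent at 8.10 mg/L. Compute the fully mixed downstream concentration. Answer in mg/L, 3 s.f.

1.35 mg/L

4000 L/s = 4 m³/s.
Flow-weighted mixing gives C = (0.157·8.1 + 4·1.09) / (0.157 + 4) = 5.632/4.157 = 1.355 mg/L.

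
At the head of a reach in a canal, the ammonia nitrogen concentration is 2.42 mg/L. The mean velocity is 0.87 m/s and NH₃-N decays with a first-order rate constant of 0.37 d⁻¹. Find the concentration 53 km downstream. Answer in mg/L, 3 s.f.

1.86 mg/L

Travel time t = 53 km / 0.87 m/s = 5.3e+04/0.87 = 6.092e+04 s = 0.7051 d.
First-order decay: C = 2.42·exp(−0.37·0.7051) = 2.42·0.7704 = 1.864 mg/L.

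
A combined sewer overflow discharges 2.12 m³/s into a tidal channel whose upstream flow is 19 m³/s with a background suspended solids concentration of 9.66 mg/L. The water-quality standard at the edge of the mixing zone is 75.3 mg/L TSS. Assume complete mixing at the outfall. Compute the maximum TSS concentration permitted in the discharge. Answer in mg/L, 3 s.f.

664 mg/L

Mass balance: 75.3·21.12 = 2.12·Cₑ + 19·9.66.
Cₑ = (1590 − 183.5) / 2.12 = 663.6 mg/L.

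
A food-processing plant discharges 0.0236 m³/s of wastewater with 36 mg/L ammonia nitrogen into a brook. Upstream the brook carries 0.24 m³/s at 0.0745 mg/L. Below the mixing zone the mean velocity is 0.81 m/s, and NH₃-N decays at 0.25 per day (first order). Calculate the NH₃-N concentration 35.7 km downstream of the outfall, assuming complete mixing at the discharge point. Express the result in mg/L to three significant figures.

After complete mixing, C₀ = (0.0236·36 + 0.24·0.0745) / 0.2636 = 3.291 mg/L.
Travel time t = 3.57e+04 m / 0.81 m/s = 4.407e+04 s = 0.5101 d.
C = 3.291·exp(−0.25·0.5101) = 3.291·0.8803 = 2.897 mg/L.

2.90 mg/L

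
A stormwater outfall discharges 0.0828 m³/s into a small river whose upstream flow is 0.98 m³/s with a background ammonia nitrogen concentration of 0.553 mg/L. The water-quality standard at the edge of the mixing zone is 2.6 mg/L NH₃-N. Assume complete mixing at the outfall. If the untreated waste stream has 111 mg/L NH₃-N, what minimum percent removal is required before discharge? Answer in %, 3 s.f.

75.8 %

Mass balance: 2.6·1.063 = 0.0828·Cₑ + 0.98·0.553.
Cₑ = (2.763 − 0.5419) / 0.0828 = 26.83 mg/L.
Required removal = 1 − 26.83/111 = 75.83 %.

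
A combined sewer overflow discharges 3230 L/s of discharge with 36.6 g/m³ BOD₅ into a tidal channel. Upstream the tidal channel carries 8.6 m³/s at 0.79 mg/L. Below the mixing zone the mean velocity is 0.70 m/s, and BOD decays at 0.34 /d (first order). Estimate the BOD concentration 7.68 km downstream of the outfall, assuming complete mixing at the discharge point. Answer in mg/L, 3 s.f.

3230 L/s = 3.23 m³/s.
After complete mixing, C₀ = (3.23·36.6 + 8.6·0.79) / 11.83 = 10.57 mg/L.
Travel time t = 7680 m / 0.70 m/s = 1.097e+04 s = 0.127 d.
C = 10.57·exp(−0.34·0.127) = 10.57·0.9577 = 10.12 mg/L.

10.1 mg/L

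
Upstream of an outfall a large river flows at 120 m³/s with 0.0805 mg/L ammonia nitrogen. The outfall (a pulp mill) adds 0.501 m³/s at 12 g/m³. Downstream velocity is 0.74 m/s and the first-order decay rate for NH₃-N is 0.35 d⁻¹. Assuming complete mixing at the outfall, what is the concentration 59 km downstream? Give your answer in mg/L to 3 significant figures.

After complete mixing, C₀ = (0.501·12 + 120·0.0805) / 120.5 = 0.1301 mg/L.
Travel time t = 5.9e+04 m / 0.74 m/s = 7.973e+04 s = 0.9228 d.
C = 0.1301·exp(−0.35·0.9228) = 0.1301·0.724 = 0.09416 mg/L.

0.0942 mg/L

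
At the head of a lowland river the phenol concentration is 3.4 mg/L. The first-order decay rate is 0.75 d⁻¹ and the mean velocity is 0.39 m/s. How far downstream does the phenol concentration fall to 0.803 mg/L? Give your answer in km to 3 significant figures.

64.8 km

From C = C₀·e^(−kt), t = ln(C₀/C)/k = ln(3.4/0.803)/0.75 = 1.443/0.75 = 1.924 d.
Distance = v·t = 0.39 m/s × 1.663e+05 s = 6.484e+04 m = 64.84 km.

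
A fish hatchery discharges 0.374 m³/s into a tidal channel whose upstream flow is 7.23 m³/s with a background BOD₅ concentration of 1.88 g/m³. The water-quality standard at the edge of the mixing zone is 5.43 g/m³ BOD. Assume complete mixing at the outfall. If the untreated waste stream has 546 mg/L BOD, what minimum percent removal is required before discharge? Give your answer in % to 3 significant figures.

86.4 %

Mass balance: 5.43·7.604 = 0.374·Cₑ + 7.23·1.88.
Cₑ = (41.29 − 13.59) / 0.374 = 74.06 mg/L.
Required removal = 1 − 74.06/546 = 86.44 %.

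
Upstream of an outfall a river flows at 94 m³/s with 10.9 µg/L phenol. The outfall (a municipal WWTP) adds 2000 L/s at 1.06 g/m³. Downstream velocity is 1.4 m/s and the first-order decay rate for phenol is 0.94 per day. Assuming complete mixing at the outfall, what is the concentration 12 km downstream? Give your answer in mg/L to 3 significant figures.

2000 L/s = 2 m³/s.
10.9 µg/L = 0.0109 mg/L.
After complete mixing, C₀ = (2·1.06 + 94·0.0109) / 96 = 0.03276 mg/L.
Travel time t = 1.2e+04 m / 1.4 m/s = 8571 s = 0.09921 d.
C = 0.03276·exp(−0.94·0.09921) = 0.03276·0.911 = 0.02984 mg/L.

0.0298 mg/L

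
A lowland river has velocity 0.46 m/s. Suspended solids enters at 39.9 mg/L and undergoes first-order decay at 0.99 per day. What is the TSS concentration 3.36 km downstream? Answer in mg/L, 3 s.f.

Travel time t = 3.36 km / 0.46 m/s = 3360/0.46 = 7304 s = 0.08454 d.
First-order decay: C = 39.9·exp(−0.99·0.08454) = 39.9·0.9197 = 36.7 mg/L.

36.7 mg/L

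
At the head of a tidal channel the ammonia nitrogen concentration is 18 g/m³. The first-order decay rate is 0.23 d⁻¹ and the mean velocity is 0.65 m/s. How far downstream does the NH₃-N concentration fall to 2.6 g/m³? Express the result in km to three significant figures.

From C = C₀·e^(−kt), t = ln(C₀/C)/k = ln(18/2.6)/0.23 = 1.935/0.23 = 8.412 d.
Distance = v·t = 0.65 m/s × 7.268e+05 s = 4.724e+05 m = 472.4 km.

472 km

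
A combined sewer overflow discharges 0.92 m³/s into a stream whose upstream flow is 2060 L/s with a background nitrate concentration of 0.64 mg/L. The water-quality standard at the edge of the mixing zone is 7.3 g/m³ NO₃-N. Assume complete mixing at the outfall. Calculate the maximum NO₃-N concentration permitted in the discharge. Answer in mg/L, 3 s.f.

2060 L/s = 2.06 m³/s.
Mass balance: 7.3·2.98 = 0.92·Cₑ + 2.06·0.64.
Cₑ = (21.75 − 1.318) / 0.92 = 22.21 mg/L.

22.2 mg/L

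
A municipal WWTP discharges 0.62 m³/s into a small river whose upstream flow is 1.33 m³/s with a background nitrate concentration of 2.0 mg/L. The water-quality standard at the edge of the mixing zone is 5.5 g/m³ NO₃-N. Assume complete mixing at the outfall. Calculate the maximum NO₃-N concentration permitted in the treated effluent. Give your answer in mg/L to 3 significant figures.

Mass balance: 5.5·1.95 = 0.62·Cₑ + 1.33·2.
Cₑ = (10.73 − 2.66) / 0.62 = 13.01 mg/L.

13.0 mg/L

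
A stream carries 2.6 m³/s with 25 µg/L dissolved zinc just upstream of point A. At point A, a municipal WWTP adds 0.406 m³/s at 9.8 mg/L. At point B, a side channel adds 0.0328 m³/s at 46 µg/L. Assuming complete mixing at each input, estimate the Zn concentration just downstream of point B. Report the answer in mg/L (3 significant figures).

25 µg/L = 0.025 mg/L.
After input A: C = (2.6·0.025 + 0.406·9.8) / 3.006 = 1.345 mg/L.
46 µg/L = 0.046 mg/L.
After input B: C = (3.006·1.345 + 0.0328·0.046) / 3.039 = 1.331 mg/L.

1.33 mg/L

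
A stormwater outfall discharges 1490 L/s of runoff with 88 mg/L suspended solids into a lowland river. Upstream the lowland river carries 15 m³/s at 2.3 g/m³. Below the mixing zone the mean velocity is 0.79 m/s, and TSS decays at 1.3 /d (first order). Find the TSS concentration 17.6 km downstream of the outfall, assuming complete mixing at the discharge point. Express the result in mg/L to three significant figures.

7.18 mg/L

1490 L/s = 1.49 m³/s.
After complete mixing, C₀ = (1.49·88 + 15·2.3) / 16.49 = 10.04 mg/L.
Travel time t = 1.76e+04 m / 0.79 m/s = 2.228e+04 s = 0.2579 d.
C = 10.04·exp(−1.3·0.2579) = 10.04·0.7152 = 7.183 mg/L.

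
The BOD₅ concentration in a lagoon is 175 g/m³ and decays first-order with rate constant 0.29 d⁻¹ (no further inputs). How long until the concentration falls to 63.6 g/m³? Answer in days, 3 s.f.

t = ln(C₀/C)/k = ln(175/63.6)/0.29 = 1.012/0.29 = 3.49 d.

3.49 d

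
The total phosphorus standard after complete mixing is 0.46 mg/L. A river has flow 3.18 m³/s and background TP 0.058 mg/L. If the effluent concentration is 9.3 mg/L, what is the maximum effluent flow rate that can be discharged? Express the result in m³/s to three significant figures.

0.145 m³/s

Mass balance at complete mixing: C_std·(Q_w + Q_r) = Q_w·C_e + Q_r·C_b.
Rearranging, Q_w = Q_r·(C_std − C_b)/(C_e − C_std) = 3.18·(0.46 − 0.058) / (9.3 − 0.46) = 0.1446 m³/s.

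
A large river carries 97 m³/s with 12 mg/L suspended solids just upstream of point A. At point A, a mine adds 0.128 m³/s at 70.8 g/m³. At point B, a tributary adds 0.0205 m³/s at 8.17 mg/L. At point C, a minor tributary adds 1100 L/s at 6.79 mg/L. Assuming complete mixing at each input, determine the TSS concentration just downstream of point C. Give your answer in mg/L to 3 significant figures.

12.0 mg/L

After input A: C = (97·12 + 0.128·70.8) / 97.13 = 12.08 mg/L.
After input B: C = (97.13·12.08 + 0.0205·8.17) / 97.15 = 12.08 mg/L.
1100 L/s = 1.1 m³/s.
After input C: C = (97.15·12.08 + 1.1·6.79) / 98.25 = 12.02 mg/L.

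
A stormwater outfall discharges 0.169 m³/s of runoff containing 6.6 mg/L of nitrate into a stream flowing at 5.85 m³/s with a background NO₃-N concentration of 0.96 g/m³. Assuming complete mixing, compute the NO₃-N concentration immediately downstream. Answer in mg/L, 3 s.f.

By mass balance at complete mixing, C = (0.169·6.6 + 5.85·0.96) / (0.169 + 5.85) = 6.731/6.019 = 1.118 mg/L.

1.12 mg/L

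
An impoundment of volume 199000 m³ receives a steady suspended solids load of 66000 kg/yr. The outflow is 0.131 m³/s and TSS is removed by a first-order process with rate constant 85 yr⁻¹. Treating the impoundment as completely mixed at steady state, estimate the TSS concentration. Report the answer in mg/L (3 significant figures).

Outflow Q = 0.131 m³/s × 3.156e+07 s/yr = 4.134e+06 m³/yr.
Steady-state CSTR mass balance: W = Q·C + k·V·C, so C = W/(Q + kV).
Q + kV = 4.134e+06 + 85·199000 = 2.105e+07 m³/yr.
C = 66000/2.105e+07 = 0.003136 kg/m³ = 3.136 mg/L.

3.14 mg/L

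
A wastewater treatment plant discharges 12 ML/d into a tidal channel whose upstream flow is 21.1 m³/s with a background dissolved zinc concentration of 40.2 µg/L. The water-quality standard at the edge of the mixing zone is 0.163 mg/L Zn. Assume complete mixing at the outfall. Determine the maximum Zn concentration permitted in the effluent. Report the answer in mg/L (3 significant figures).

18.8 mg/L

12 ML/d = 0.1389 m³/s.
40.2 µg/L = 0.0402 mg/L.
Mass balance: 0.163·21.24 = 0.1389·Cₑ + 21.1·0.0402.
Cₑ = (3.462 − 0.8482) / 0.1389 = 18.82 mg/L.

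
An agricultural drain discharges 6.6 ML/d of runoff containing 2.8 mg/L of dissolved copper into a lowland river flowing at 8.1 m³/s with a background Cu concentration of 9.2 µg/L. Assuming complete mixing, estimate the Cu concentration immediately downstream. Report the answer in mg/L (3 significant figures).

0.0353 mg/L

6.6 ML/d = 0.07639 m³/s.
9.2 µg/L = 0.0092 mg/L.
Flow-weighted mixing gives C = (0.07639·2.8 + 8.1·0.0092) / (0.07639 + 8.1) = 0.2884/8.176 = 0.03527 mg/L.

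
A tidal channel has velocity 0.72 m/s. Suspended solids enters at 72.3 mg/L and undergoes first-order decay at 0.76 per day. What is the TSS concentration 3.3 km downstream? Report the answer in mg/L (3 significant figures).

Travel time t = 3.3 km / 0.72 m/s = 3300/0.72 = 4583 s = 0.05305 d.
First-order decay: C = 72.3·exp(−0.76·0.05305) = 72.3·0.9605 = 69.44 mg/L.

69.4 mg/L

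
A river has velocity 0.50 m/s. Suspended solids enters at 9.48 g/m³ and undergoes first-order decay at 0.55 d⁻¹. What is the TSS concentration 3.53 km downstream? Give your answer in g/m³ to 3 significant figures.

Travel time t = 3.53 km / 0.50 m/s = 3530/0.50 = 7060 s = 0.08171 d.
First-order decay: C = 9.48·exp(−0.55·0.08171) = 9.48·0.9561 = 9.063 g/m³.

9.06 g/m³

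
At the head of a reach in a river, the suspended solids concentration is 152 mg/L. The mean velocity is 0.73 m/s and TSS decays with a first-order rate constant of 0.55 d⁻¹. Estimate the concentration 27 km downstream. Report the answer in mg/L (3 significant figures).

Travel time t = 27 km / 0.73 m/s = 2.7e+04/0.73 = 3.699e+04 s = 0.4281 d.
First-order decay: C = 152·exp(−0.55·0.4281) = 152·0.7902 = 120.1 mg/L.

120 mg/L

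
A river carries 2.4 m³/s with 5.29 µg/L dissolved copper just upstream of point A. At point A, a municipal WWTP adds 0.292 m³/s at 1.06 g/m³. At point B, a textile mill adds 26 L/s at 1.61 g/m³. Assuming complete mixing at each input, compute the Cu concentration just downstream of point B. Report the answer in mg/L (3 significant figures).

0.134 mg/L

5.29 µg/L = 0.00529 mg/L.
After input A: C = (2.4·0.00529 + 0.292·1.06) / 2.692 = 0.1197 mg/L.
26 L/s = 0.026 m³/s.
After input B: C = (2.692·0.1197 + 0.026·1.61) / 2.718 = 0.1339 mg/L.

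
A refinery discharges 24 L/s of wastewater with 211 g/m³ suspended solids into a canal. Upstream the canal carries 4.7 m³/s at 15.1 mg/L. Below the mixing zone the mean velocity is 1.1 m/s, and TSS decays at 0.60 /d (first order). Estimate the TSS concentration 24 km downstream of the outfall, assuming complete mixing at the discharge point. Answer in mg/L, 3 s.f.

24 L/s = 0.024 m³/s.
After complete mixing, C₀ = (0.024·211 + 4.7·15.1) / 4.724 = 16.1 mg/L.
Travel time t = 2.4e+04 m / 1.1 m/s = 2.182e+04 s = 0.2525 d.
C = 16.1·exp(−0.60·0.2525) = 16.1·0.8594 = 13.83 mg/L.

13.8 mg/L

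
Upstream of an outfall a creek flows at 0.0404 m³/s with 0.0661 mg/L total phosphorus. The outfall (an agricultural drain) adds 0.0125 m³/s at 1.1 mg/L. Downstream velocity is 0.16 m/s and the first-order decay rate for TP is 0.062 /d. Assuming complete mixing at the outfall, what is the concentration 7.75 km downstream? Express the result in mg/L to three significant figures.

After complete mixing, C₀ = (0.0125·1.1 + 0.0404·0.0661) / 0.0529 = 0.3104 mg/L.
Travel time t = 7750 m / 0.16 m/s = 4.844e+04 s = 0.5606 d.
C = 0.3104·exp(−0.062·0.5606) = 0.3104·0.9658 = 0.2998 mg/L.

0.300 mg/L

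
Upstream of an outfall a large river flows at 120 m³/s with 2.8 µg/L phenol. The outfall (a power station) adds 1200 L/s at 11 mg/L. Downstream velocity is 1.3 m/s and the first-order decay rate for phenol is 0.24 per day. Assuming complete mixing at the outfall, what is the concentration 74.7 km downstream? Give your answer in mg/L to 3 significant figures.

0.0952 mg/L

1200 L/s = 1.2 m³/s.
2.8 µg/L = 0.0028 mg/L.
After complete mixing, C₀ = (1.2·11 + 120·0.0028) / 121.2 = 0.1117 mg/L.
Travel time t = 7.47e+04 m / 1.3 m/s = 5.746e+04 s = 0.6651 d.
C = 0.1117·exp(−0.24·0.6651) = 0.1117·0.8525 = 0.09521 mg/L.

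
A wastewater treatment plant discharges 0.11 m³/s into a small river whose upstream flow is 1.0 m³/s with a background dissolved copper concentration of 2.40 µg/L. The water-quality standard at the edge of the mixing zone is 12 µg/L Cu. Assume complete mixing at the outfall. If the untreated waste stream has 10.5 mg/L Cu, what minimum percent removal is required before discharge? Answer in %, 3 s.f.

2.40 µg/L = 0.0024 mg/L.
12 µg/L = 0.012 mg/L.
Mass balance: 0.012·1.11 = 0.11·Cₑ + 1·0.0024.
Cₑ = (0.01332 − 0.0024) / 0.11 = 0.09927 mg/L.
Required removal = 1 − 0.09927/10.5 = 99.05 %.

99.1 %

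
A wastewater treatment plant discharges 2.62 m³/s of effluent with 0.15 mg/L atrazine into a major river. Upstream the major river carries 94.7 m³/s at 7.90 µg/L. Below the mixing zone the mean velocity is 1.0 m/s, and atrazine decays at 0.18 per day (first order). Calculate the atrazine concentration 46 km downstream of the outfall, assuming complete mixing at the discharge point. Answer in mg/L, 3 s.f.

0.0107 mg/L

7.90 µg/L = 0.0079 mg/L.
After complete mixing, C₀ = (2.62·0.15 + 94.7·0.0079) / 97.32 = 0.01173 mg/L.
Travel time t = 4.6e+04 m / 1.0 m/s = 4.6e+04 s = 0.5324 d.
C = 0.01173·exp(−0.18·0.5324) = 0.01173·0.9086 = 0.01065 mg/L.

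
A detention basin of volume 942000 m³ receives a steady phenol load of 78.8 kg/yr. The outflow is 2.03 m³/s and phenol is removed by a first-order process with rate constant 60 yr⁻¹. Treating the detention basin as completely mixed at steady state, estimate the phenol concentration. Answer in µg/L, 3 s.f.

Outflow Q = 2.03 m³/s × 3.156e+07 s/yr = 6.406e+07 m³/yr.
Steady-state CSTR mass balance: W = Q·C + k·V·C, so C = W/(Q + kV).
Q + kV = 6.406e+07 + 60·942000 = 1.206e+08 m³/yr.
C = 78.8/1.206e+08 = 6.535e-07 kg/m³ = 0.0006535 mg/L = 0.6535 µg/L.

0.653 µg/L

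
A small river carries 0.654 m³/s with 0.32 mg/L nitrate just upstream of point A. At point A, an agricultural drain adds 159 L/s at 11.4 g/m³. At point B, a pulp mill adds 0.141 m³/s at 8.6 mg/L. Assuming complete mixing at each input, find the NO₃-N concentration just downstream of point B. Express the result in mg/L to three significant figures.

159 L/s = 0.159 m³/s.
After input A: C = (0.654·0.32 + 0.159·11.4) / 0.813 = 2.487 mg/L.
After input B: C = (0.813·2.487 + 0.141·8.6) / 0.954 = 3.39 mg/L.

3.39 mg/L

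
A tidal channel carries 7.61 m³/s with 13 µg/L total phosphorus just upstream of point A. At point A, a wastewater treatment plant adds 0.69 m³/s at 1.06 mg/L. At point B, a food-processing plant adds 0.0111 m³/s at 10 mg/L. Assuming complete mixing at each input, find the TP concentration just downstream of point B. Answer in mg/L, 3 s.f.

0.113 mg/L

13 µg/L = 0.013 mg/L.
After input A: C = (7.61·0.013 + 0.69·1.06) / 8.3 = 0.1 mg/L.
After input B: C = (8.3·0.1 + 0.0111·10) / 8.311 = 0.1133 mg/L.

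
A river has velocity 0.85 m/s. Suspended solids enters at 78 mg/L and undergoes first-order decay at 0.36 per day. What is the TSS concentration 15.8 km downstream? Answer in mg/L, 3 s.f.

72.2 mg/L

Travel time t = 15.8 km / 0.85 m/s = 1.58e+04/0.85 = 1.859e+04 s = 0.2151 d.
First-order decay: C = 78·exp(−0.36·0.2151) = 78·0.9255 = 72.19 mg/L.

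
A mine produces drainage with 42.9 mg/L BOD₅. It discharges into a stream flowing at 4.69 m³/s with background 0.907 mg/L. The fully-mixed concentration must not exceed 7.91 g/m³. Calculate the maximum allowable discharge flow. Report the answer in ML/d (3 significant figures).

Mass balance at complete mixing: C_std·(Q_w + Q_r) = Q_w·C_e + Q_r·C_b.
Rearranging, Q_w = Q_r·(C_std − C_b)/(C_e − C_std) = 4.69·(7.91 − 0.907) / (42.9 − 7.91) = 0.9387 m³/s.
= 81.1 ML/d.

81.1 ML/d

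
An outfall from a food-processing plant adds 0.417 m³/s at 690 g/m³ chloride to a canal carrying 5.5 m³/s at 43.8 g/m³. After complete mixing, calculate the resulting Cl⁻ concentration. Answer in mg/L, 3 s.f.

89.3 mg/L

Flow-weighted mixing gives C = (0.417·690 + 5.5·43.8) / (0.417 + 5.5) = 528.6/5.917 = 89.34 mg/L.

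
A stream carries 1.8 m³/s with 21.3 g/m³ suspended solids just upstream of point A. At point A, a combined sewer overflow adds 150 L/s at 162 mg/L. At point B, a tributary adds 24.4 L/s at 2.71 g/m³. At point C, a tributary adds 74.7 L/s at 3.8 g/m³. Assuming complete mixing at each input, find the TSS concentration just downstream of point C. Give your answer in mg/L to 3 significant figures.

30.7 mg/L

150 L/s = 0.15 m³/s.
After input A: C = (1.8·21.3 + 0.15·162) / 1.95 = 32.12 mg/L.
24.4 L/s = 0.0244 m³/s.
After input B: C = (1.95·32.12 + 0.0244·2.71) / 1.974 = 31.76 mg/L.
74.7 L/s = 0.0747 m³/s.
After input C: C = (1.974·31.76 + 0.0747·3.8) / 2.049 = 30.74 mg/L.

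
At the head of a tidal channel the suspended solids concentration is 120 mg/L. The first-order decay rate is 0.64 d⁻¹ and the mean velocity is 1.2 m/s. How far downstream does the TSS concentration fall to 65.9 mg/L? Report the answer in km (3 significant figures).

From C = C₀·e^(−kt), t = ln(C₀/C)/k = ln(120/65.9)/0.64 = 0.5994/0.64 = 0.9365 d.
Distance = v·t = 1.2 m/s × 8.091e+04 s = 9.71e+04 m = 97.1 km.

97.1 km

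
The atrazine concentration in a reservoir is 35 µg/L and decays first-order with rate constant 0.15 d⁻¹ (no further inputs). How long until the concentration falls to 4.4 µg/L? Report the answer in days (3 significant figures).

13.8 d

t = ln(C₀/C)/k = ln(35/4.4)/0.15 = 2.074/0.15 = 13.82 d.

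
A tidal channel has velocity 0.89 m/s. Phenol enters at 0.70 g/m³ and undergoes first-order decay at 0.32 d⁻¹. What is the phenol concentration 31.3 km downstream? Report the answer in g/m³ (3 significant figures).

0.615 g/m³

Travel time t = 31.3 km / 0.89 m/s = 3.13e+04/0.89 = 3.517e+04 s = 0.407 d.
First-order decay: C = 0.70·exp(−0.32·0.407) = 0.70·0.8779 = 0.6145 g/m³.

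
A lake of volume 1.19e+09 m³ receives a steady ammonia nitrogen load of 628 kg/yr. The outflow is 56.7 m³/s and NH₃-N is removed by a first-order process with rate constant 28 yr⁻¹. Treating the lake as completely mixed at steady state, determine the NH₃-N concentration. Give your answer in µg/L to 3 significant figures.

Outflow Q = 56.7 m³/s × 3.156e+07 s/yr = 1.789e+09 m³/yr.
Steady-state CSTR mass balance: W = Q·C + k·V·C, so C = W/(Q + kV).
Q + kV = 1.789e+09 + 28·1.19e+09 = 3.511e+10 m³/yr.
C = 628/3.511e+10 = 1.789e-08 kg/m³ = 1.789e-05 mg/L = 0.01789 µg/L.

0.0179 µg/L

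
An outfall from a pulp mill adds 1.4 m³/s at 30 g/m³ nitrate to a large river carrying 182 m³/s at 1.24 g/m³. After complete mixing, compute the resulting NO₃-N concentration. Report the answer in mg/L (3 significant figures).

Flow-weighted mixing gives C = (1.4·30 + 182·1.24) / (1.4 + 182) = 267.7/183.4 = 1.46 mg/L.

1.46 mg/L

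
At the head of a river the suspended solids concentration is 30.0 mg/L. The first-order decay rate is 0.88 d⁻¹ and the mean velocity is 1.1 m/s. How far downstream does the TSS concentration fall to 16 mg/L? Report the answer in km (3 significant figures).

67.9 km

From C = C₀·e^(−kt), t = ln(C₀/C)/k = ln(30.0/16)/0.88 = 0.6286/0.88 = 0.7143 d.
Distance = v·t = 1.1 m/s × 6.172e+04 s = 6.789e+04 m = 67.89 km.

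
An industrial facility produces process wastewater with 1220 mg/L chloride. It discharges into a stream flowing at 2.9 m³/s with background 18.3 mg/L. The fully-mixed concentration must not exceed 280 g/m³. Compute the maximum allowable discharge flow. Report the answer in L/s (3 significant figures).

Mass balance at complete mixing: C_std·(Q_w + Q_r) = Q_w·C_e + Q_r·C_b.
Rearranging, Q_w = Q_r·(C_std − C_b)/(C_e − C_std) = 2.9·(280 − 18.3) / (1220 − 280) = 0.8074 m³/s.
= 807.4 L/s.

807 L/s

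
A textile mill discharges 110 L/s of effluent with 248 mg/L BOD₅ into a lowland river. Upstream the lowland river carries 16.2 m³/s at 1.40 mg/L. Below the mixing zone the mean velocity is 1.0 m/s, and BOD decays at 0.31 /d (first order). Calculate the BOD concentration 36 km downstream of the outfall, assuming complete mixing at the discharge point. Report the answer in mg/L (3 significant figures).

110 L/s = 0.11 m³/s.
After complete mixing, C₀ = (0.11·248 + 16.2·1.4) / 16.31 = 3.063 mg/L.
Travel time t = 3.6e+04 m / 1.0 m/s = 3.6e+04 s = 0.4167 d.
C = 3.063·exp(−0.31·0.4167) = 3.063·0.8788 = 2.692 mg/L.

2.69 mg/L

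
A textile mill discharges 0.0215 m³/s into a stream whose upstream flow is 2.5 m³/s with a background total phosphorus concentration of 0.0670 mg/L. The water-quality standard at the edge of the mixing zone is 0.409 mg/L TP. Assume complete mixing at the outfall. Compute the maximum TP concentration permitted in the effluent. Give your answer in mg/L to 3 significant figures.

Mass balance: 0.409·2.522 = 0.0215·Cₑ + 2.5·0.067.
Cₑ = (1.031 − 0.1675) / 0.0215 = 40.18 mg/L.

40.2 mg/L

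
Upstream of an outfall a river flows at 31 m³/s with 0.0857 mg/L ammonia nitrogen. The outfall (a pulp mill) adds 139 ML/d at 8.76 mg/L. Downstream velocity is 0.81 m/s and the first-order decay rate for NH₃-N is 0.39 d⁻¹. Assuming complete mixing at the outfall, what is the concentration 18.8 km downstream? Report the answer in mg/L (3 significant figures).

0.463 mg/L

139 ML/d = 1.609 m³/s.
After complete mixing, C₀ = (1.609·8.76 + 31·0.0857) / 32.61 = 0.5137 mg/L.
Travel time t = 1.88e+04 m / 0.81 m/s = 2.321e+04 s = 0.2686 d.
C = 0.5137·exp(−0.39·0.2686) = 0.5137·0.9005 = 0.4626 mg/L.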